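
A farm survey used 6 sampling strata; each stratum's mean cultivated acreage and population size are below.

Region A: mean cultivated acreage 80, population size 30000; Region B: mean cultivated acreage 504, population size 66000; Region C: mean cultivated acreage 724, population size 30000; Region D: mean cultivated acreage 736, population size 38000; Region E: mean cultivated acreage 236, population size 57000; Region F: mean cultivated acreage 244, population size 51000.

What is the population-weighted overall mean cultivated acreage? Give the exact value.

Σ Nₕ·x̄ₕ = 80×30000 + 504×66000 + 724×30000 + 736×38000 + 236×57000 + 244×51000
  = 111248000
Σ Nₕ = 272000
Overall mean = 111248000 / 272000 = 409

409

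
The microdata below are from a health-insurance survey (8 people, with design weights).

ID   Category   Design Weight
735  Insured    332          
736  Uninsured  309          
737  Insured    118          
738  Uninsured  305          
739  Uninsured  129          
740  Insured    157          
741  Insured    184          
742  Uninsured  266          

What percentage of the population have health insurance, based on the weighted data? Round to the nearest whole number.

44

Sum of weights for 'Insured' = 332 + 118 + 157 + 184 = 791
Total weight = 332 + 309 + 118 + 305 + 129 + 157 + 184 + 266 = 1800
Weighted proportion = 791 / 1800 = 0.43944444 → 43.944444%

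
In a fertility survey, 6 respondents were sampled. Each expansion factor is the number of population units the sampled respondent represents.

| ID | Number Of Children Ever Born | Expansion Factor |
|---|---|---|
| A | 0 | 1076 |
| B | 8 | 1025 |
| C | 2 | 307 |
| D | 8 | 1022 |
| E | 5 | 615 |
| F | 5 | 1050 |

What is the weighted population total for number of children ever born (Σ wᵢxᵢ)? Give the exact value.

25315

Weighted total = 0×1076 + 8×1025 + 2×307 + 8×1022 + 5×615 + 5×1050
  = 0 + 8200 + 614 + 8176 + 3075 + 5250 = 25315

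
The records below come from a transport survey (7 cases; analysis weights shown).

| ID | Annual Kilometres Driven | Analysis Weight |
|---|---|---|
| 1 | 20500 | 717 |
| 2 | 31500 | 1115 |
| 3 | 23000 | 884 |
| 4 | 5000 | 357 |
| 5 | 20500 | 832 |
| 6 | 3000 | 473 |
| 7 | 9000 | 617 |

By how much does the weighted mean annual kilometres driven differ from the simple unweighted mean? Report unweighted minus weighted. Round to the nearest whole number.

-3141

Unweighted sum = 112500
Unweighted mean = 112500 / 7 = 16071.429
Weighted sum = 20500×717 + 31500×1115 + 23000×884 + 5000×357 + 20500×832 + 3000×473 + 9000×617
  = 95966000
Sum of weights = 4995
Weighted mean = 95966000 / 4995 = 19212.412
Difference (unweighted minus weighted) = -3140.9838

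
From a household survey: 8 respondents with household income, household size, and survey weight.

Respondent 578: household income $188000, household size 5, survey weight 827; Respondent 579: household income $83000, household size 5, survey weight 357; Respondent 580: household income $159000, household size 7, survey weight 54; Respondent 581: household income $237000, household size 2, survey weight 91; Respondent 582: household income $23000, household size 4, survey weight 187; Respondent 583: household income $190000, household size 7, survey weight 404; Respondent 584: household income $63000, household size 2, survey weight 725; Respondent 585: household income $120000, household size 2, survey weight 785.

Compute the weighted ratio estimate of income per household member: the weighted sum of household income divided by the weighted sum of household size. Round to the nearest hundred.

Σ wᵢ·y = 188000×827 + 83000×357 + 159000×54 + 237000×91 + 23000×187 + 190000×404 + 63000×725 + 120000×785
  = 155476000 + 29631000 + 8586000 + 21567000 + 4301000 + 76760000 + 45675000 + 94200000 = 436196000
Σ wᵢ·x = 5×827 + 5×357 + 7×54 + 2×91 + 4×187 + 7×404 + 2×725 + 2×785
  = 4135 + 1785 + 378 + 182 + 748 + 2828 + 1450 + 1570 = 13076
Ratio = 436196000 / 13076 = 33358.519

33400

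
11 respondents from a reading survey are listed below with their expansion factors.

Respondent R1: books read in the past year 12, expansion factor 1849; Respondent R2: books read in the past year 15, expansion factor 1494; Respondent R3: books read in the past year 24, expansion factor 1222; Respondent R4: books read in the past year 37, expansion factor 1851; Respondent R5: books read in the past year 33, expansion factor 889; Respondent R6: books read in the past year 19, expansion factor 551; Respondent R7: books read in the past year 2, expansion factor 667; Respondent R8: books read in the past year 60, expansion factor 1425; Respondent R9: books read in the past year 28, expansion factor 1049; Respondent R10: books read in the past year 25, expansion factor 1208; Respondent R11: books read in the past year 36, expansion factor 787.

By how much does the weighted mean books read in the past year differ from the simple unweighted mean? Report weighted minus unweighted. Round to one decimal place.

Unweighted sum = 12 + 15 + 24 + 37 + 33 + 19 + 2 + 60 + 28 + 25 + 36 = 291
Unweighted mean = 291 / 11 = 26.454545
Weighted sum = 12×1849 + 15×1494 + 24×1222 + 37×1851 + 33×889 + 19×551 + 2×667 + 60×1425 + 28×1049 + 25×1208 + 36×787
  = 22188 + 22410 + 29328 + 68487 + 29337 + 10469 + 1334 + 85500 + 29372 + 30200 + 28332 = 356957
Sum of weights = 1849 + 1494 + 1222 + 1851 + 889 + 551 + 667 + 1425 + 1049 + 1208 + 787 = 12992
Weighted mean = 356957 / 12992 = 27.475139
Difference (weighted minus unweighted) = 1.0205931

1.0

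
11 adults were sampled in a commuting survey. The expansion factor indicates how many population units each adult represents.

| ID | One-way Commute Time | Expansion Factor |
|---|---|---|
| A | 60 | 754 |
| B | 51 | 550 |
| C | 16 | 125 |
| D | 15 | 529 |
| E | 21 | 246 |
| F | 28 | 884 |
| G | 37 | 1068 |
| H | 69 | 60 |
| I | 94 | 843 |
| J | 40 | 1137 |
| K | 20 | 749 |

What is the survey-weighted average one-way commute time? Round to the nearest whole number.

Weighted sum = 60×754 + 51×550 + 16×125 + 15×529 + 21×246 + 28×884 + 37×1068 + 69×60 + 94×843 + 40×1137 + 20×749
  = 45240 + 28050 + 2000 + 7935 + 5166 + 24752 + 39516 + 4140 + 79242 + 45480 + 14980 = 296501
Sum of weights = 754 + 550 + 125 + 529 + 246 + 884 + 1068 + 60 + 843 + 1137 + 749 = 6945
Weighted mean = 296501 / 6945 = 42.692729

43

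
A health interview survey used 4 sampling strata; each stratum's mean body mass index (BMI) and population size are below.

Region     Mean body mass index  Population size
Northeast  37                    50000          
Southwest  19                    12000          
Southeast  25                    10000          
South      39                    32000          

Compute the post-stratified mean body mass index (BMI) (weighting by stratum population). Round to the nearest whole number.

34

Σ Nₕ·x̄ₕ = 37×50000 + 19×12000 + 25×10000 + 39×32000
  = 3576000
Σ Nₕ = 50000 + 12000 + 10000 + 32000 = 104000
Overall mean = 3576000 / 104000 = 34.384615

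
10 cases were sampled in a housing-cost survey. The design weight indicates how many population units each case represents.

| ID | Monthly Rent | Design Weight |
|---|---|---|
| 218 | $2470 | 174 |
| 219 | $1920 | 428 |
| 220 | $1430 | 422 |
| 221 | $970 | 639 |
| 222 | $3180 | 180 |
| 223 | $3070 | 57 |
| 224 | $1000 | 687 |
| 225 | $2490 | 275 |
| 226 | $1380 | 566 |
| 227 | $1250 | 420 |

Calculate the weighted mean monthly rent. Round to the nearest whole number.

1533

Weighted sum = 2470×174 + 1920×428 + 1430×422 + 970×639 + 3180×180 + 3070×57 + 1000×687 + 2490×275 + 1380×566 + 1250×420
  = 429780 + 821760 + 603460 + 619830 + 572400 + 174990 + 687000 + 684750 + 781080 + 525000 = 5900050
Sum of weights = 174 + 428 + 422 + 639 + 180 + 57 + 687 + 275 + 566 + 420 = 3848
Weighted mean = 5900050 / 3848 = 1533.277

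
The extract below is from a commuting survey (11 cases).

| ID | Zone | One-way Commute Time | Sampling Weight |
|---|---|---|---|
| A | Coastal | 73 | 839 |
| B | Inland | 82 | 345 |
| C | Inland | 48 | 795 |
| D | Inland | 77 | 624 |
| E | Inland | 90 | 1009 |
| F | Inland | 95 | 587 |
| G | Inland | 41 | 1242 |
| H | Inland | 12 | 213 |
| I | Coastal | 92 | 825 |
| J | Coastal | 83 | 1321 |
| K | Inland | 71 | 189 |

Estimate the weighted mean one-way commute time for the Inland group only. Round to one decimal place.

Inland rows: B, C, D, E, F, G, H, K
Weighted sum = 82×345 + 48×795 + 77×624 + 90×1009 + 95×587 + 41×1242 + 12×213 + 71×189
  = 28290 + 38160 + 48048 + 90810 + 55765 + 50922 + 2556 + 13419 = 327970
Sum of weights = 5004
Weighted mean = 327970 / 5004 = 65.541567

65.5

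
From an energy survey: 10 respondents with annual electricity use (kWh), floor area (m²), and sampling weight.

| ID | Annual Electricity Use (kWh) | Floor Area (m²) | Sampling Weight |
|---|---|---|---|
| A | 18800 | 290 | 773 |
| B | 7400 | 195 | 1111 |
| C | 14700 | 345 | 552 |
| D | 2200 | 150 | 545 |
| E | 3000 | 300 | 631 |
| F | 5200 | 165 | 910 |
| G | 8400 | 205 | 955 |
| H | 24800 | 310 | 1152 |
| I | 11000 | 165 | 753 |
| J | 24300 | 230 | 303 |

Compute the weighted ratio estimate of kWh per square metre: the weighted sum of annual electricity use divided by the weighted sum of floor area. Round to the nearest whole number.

51

Σ wᵢ·y = 18800×773 + 7400×1111 + 14700×552 + 2200×545 + 3000×631 + 5200×910 + 8400×955 + 24800×1152 + 11000×753 + 24300×303
  = 14532400 + 8221400 + 8114400 + 1199000 + 1893000 + 4732000 + 8022000 + 28569600 + 8283000 + 7362900 = 90929700
Σ wᵢ·x = 290×773 + 195×1111 + 345×552 + 150×545 + 300×631 + 165×910 + 205×955 + 310×1152 + 165×753 + 230×303
  = 1799285
Ratio = 90929700 / 1799285 = 50.536574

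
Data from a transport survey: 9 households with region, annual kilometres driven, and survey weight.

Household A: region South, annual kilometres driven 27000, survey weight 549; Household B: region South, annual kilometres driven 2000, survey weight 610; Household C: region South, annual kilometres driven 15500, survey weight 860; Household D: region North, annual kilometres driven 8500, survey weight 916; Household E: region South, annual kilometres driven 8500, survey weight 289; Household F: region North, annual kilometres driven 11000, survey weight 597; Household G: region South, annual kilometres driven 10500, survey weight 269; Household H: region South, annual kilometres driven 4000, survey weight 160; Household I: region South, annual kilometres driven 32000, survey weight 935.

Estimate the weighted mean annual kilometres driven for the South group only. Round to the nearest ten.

17760

South rows: A, B, C, E, G, H, I
Weighted sum = 27000×549 + 2000×610 + 15500×860 + 8500×289 + 10500×269 + 4000×160 + 32000×935
  = 14823000 + 1220000 + 13330000 + 2456500 + 2824500 + 640000 + 29920000 = 65214000
Sum of weights = 549 + 610 + 860 + 289 + 269 + 160 + 935 = 3672
Weighted mean = 65214000 / 3672 = 17759.804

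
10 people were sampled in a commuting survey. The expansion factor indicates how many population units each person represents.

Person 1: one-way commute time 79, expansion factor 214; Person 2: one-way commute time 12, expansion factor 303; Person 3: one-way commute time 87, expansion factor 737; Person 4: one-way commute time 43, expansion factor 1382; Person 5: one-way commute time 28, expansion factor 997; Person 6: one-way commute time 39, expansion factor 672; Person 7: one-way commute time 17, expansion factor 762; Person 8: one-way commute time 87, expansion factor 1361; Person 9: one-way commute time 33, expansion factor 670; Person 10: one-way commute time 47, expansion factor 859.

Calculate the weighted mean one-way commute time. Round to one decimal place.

Weighted sum = 79×214 + 12×303 + 87×737 + 43×1382 + 28×997 + 39×672 + 17×762 + 87×1361 + 33×670 + 47×859
  = 392055
Sum of weights = 7957
Weighted mean = 392055 / 7957 = 49.27171

49.3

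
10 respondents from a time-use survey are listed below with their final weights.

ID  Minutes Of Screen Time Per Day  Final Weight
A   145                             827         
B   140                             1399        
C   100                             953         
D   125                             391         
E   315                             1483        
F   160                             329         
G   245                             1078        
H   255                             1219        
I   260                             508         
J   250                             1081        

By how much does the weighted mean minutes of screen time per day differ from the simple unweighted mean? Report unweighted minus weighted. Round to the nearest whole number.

-12

Unweighted sum = 145 + 140 + 100 + 125 + 315 + 160 + 245 + 255 + 260 + 250 = 1995
Unweighted mean = 1995 / 10 = 199.5
Weighted sum = 145×827 + 140×1399 + 100×953 + 125×391 + 315×1483 + 160×329 + 245×1078 + 255×1219 + 260×508 + 250×1081
  = 119915 + 195860 + 95300 + 48875 + 467145 + 52640 + 264110 + 310845 + 132080 + 270250 = 1957020
Sum of weights = 827 + 1399 + 953 + 391 + 1483 + 329 + 1078 + 1219 + 508 + 1081 = 9268
Weighted mean = 1957020 / 9268 = 211.15883
Difference (unweighted minus weighted) = -11.658826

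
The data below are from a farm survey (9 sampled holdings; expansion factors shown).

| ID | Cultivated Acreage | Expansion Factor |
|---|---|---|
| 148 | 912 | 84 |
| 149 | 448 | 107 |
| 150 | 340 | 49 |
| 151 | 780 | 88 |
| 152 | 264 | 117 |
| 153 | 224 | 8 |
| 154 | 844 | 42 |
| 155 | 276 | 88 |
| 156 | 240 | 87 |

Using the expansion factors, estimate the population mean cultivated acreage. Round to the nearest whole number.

Weighted sum = 912×84 + 448×107 + 340×49 + 780×88 + 264×117 + 224×8 + 844×42 + 276×88 + 240×87
  = 76608 + 47936 + 16660 + 68640 + 30888 + 1792 + 35448 + 24288 + 20880 = 323140
Sum of weights = 670
Weighted mean = 323140 / 670 = 482.29851

482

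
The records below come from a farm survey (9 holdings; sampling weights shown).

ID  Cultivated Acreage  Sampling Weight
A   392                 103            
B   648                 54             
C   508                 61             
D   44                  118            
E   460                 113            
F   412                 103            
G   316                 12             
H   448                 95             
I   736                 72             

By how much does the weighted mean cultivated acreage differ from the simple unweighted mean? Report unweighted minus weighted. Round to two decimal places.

Unweighted sum = 392 + 648 + 508 + 44 + 460 + 412 + 316 + 448 + 736 = 3964
Unweighted mean = 3964 / 9 = 440.44444
Weighted sum = 392×103 + 648×54 + 508×61 + 44×118 + 460×113 + 412×103 + 316×12 + 448×95 + 736×72
  = 305308
Sum of weights = 103 + 54 + 61 + 118 + 113 + 103 + 12 + 95 + 72 = 731
Weighted mean = 305308 / 731 = 417.658
Difference (unweighted minus weighted) = 22.786442

22.79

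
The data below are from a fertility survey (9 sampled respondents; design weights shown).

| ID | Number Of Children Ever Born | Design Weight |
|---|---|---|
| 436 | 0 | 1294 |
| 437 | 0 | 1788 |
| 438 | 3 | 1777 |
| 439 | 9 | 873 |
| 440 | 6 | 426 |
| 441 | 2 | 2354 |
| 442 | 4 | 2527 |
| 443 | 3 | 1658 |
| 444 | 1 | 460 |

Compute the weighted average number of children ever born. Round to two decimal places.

2.74

Weighted sum = 0×1294 + 0×1788 + 3×1777 + 9×873 + 6×426 + 2×2354 + 4×2527 + 3×1658 + 1×460
  = 0 + 0 + 5331 + 7857 + 2556 + 4708 + 10108 + 4974 + 460 = 35994
Sum of weights = 1294 + 1788 + 1777 + 873 + 426 + 2354 + 2527 + 1658 + 460 = 13157
Weighted mean = 35994 / 13157 = 2.73573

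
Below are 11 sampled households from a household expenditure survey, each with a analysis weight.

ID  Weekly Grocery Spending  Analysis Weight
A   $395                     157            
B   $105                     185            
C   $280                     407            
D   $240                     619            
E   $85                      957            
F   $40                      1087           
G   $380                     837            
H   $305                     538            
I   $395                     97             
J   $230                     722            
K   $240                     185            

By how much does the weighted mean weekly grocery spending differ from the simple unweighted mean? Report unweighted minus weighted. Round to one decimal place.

37.8

Unweighted sum = 2695
Unweighted mean = 2695 / 11 = 245
Weighted sum = 395×157 + 105×185 + 280×407 + 240×619 + 85×957 + 40×1087 + 380×837 + 305×538 + 395×97 + 230×722 + 240×185
  = 62015 + 19425 + 113960 + 148560 + 81345 + 43480 + 318060 + 164090 + 38315 + 166060 + 44400 = 1199710
Sum of weights = 157 + 185 + 407 + 619 + 957 + 1087 + 837 + 538 + 97 + 722 + 185 = 5791
Weighted mean = 1199710 / 5791 = 207.16802
Difference (unweighted minus weighted) = 37.831981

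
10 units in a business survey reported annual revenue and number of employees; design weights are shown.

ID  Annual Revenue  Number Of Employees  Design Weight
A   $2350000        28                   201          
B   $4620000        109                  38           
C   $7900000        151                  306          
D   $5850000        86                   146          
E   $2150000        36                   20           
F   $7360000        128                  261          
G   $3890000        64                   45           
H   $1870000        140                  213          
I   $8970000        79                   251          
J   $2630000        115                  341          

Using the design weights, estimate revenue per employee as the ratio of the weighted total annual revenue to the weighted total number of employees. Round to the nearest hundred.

Σ wᵢ·y = 2350000×201 + 4620000×38 + 7900000×306 + 5850000×146 + 2150000×20 + 7360000×261 + 3890000×45 + 1870000×213 + 8970000×251 + 2630000×341
  = 9605030000
Σ wᵢ·x = 194404
Ratio = 9605030000 / 194404 = 49407.574

49400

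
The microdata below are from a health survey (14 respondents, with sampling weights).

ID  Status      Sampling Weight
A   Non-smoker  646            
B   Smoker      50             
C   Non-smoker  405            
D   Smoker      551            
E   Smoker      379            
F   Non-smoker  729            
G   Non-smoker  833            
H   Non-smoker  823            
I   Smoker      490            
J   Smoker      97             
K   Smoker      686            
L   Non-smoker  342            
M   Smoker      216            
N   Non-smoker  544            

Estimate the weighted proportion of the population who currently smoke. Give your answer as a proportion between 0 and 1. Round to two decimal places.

Sum of weights for 'Smoker' = 50 + 551 + 379 + 490 + 97 + 686 + 216 = 2469
Total weight = 6791
Weighted proportion = 2469 / 6791 = 0.36356943

0.36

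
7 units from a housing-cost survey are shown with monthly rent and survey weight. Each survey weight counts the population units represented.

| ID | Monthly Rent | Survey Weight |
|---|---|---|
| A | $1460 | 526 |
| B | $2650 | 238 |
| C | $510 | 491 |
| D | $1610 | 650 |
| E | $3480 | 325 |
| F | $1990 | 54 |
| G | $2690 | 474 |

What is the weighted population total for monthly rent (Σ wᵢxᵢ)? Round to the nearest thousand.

5209000

Weighted total = 1460×526 + 2650×238 + 510×491 + 1610×650 + 3480×325 + 1990×54 + 2690×474
  = 767960 + 630700 + 250410 + 1046500 + 1131000 + 107460 + 1275060 = 5209090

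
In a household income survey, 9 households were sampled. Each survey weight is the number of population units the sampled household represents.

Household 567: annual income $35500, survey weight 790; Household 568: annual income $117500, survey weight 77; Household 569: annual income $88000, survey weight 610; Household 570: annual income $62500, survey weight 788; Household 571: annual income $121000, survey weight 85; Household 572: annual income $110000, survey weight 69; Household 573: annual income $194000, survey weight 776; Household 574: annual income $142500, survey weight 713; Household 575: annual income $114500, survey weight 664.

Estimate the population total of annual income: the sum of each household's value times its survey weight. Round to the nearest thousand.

Weighted total = 35500×790 + 117500×77 + 88000×610 + 62500×788 + 121000×85 + 110000×69 + 194000×776 + 142500×713 + 114500×664
  = 28045000 + 9047500 + 53680000 + 49250000 + 10285000 + 7590000 + 150544000 + 101602500 + 76028000 = 486072000

486072000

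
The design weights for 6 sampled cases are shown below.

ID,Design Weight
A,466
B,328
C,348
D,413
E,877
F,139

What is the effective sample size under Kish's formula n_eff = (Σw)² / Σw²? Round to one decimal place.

Σ wᵢ = 2571
Σ wᵢ² = 217156 + 107584 + 121104 + 170569 + 769129 + 19321 = 1404863
n_eff = 2571² / 1404863 = 6610041 / 1404863 = 4.7051143

4.7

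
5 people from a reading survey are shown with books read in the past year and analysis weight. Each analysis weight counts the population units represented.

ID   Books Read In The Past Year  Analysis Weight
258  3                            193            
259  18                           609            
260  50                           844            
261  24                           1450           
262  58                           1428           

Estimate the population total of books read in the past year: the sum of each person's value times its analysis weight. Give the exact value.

171365

Weighted total = 3×193 + 18×609 + 50×844 + 24×1450 + 58×1428
  = 171365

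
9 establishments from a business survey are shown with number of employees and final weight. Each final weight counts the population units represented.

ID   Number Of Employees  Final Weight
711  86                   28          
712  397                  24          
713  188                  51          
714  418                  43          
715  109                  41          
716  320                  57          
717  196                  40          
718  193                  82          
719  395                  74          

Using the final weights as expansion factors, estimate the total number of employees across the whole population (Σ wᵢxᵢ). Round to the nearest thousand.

Weighted total = 86×28 + 397×24 + 188×51 + 418×43 + 109×41 + 320×57 + 196×40 + 193×82 + 395×74
  = 2408 + 9528 + 9588 + 17974 + 4469 + 18240 + 7840 + 15826 + 29230 = 115103

115000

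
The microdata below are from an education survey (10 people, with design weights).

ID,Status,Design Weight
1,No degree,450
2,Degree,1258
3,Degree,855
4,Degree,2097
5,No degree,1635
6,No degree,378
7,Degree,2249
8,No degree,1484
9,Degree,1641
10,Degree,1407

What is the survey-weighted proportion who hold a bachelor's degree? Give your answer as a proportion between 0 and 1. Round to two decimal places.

Sum of weights for 'Degree' = 1258 + 855 + 2097 + 2249 + 1641 + 1407 = 9507
Total weight = 450 + 1258 + 855 + 2097 + 1635 + 378 + 2249 + 1484 + 1641 + 1407 = 13454
Weighted proportion = 9507 / 13454 = 0.70663

0.71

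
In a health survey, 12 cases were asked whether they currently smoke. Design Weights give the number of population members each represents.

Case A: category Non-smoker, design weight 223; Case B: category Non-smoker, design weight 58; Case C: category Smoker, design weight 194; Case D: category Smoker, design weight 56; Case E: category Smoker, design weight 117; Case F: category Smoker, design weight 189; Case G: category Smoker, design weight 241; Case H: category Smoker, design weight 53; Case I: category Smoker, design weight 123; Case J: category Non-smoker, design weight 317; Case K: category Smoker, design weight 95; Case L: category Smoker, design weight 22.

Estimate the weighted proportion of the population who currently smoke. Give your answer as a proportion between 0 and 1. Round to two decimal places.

Sum of weights for 'Smoker' = 194 + 56 + 117 + 189 + 241 + 53 + 123 + 95 + 22 = 1090
Total weight = 223 + 58 + 194 + 56 + 117 + 189 + 241 + 53 + 123 + 317 + 95 + 22 = 1688
Weighted proportion = 1090 / 1688 = 0.6457346

0.65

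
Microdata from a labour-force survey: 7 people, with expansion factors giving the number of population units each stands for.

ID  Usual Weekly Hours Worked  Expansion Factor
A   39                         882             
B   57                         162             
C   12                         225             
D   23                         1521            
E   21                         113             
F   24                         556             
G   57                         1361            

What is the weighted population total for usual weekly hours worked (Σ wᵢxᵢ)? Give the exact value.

174609

Weighted total = 39×882 + 57×162 + 12×225 + 23×1521 + 21×113 + 24×556 + 57×1361
  = 34398 + 9234 + 2700 + 34983 + 2373 + 13344 + 77577 = 174609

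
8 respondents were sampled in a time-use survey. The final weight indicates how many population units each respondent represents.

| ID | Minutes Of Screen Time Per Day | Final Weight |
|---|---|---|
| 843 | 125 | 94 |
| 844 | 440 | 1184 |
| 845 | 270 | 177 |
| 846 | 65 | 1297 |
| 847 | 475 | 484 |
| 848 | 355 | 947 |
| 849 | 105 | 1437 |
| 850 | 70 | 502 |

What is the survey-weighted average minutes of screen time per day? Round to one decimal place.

231.4

Weighted sum = 125×94 + 440×1184 + 270×177 + 65×1297 + 475×484 + 355×947 + 105×1437 + 70×502
  = 11750 + 520960 + 47790 + 84305 + 229900 + 336185 + 150885 + 35140 = 1416915
Sum of weights = 94 + 1184 + 177 + 1297 + 484 + 947 + 1437 + 502 = 6122
Weighted mean = 1416915 / 6122 = 231.44642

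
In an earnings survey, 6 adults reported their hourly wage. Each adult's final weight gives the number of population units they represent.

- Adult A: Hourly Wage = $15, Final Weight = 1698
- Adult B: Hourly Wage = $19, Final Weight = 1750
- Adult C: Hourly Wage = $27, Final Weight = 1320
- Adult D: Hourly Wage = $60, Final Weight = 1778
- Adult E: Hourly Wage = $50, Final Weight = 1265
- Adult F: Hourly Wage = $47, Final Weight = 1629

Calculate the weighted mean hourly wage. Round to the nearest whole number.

Weighted sum = 15×1698 + 19×1750 + 27×1320 + 60×1778 + 50×1265 + 47×1629
  = 340853
Sum of weights = 1698 + 1750 + 1320 + 1778 + 1265 + 1629 = 9440
Weighted mean = 340853 / 9440 = 36.107309

36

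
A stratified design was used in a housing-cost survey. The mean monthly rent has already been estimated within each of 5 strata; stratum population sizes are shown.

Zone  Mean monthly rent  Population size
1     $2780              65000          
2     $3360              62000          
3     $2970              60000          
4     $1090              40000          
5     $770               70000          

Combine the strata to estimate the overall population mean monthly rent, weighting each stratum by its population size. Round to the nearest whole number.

2238

Σ Nₕ·x̄ₕ = 2780×65000 + 3360×62000 + 2970×60000 + 1090×40000 + 770×70000
  = 664720000
Σ Nₕ = 65000 + 62000 + 60000 + 40000 + 70000 = 297000
Overall mean = 664720000 / 297000 = 2238.1145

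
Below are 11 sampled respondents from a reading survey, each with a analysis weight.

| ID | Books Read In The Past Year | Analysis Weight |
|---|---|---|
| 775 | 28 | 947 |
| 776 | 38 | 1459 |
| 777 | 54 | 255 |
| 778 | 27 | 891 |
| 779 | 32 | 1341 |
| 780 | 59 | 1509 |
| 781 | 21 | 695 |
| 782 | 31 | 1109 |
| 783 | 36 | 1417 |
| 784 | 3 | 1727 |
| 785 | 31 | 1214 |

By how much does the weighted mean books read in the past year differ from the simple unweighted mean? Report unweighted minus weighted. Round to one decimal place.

1.3

Unweighted sum = 28 + 38 + 54 + 27 + 32 + 59 + 21 + 31 + 36 + 3 + 31 = 360
Unweighted mean = 360 / 11 = 32.727273
Weighted sum = 28×947 + 38×1459 + 54×255 + 27×891 + 32×1341 + 59×1509 + 21×695 + 31×1109 + 36×1417 + 3×1727 + 31×1214
  = 26516 + 55442 + 13770 + 24057 + 42912 + 89031 + 14595 + 34379 + 51012 + 5181 + 37634 = 394529
Sum of weights = 947 + 1459 + 255 + 891 + 1341 + 1509 + 695 + 1109 + 1417 + 1727 + 1214 = 12564
Weighted mean = 394529 / 12564 = 31.401544
Difference (unweighted minus weighted) = 1.3257286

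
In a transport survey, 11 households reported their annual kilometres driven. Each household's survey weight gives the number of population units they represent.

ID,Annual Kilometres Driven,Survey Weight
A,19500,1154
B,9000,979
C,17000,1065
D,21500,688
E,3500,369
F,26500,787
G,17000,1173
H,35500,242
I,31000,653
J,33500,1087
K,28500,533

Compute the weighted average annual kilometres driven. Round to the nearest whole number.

21390

Weighted sum = 19500×1154 + 9000×979 + 17000×1065 + 21500×688 + 3500×369 + 26500×787 + 17000×1173 + 35500×242 + 31000×653 + 33500×1087 + 28500×533
  = 22503000 + 8811000 + 18105000 + 14792000 + 1291500 + 20855500 + 19941000 + 8591000 + 20243000 + 36414500 + 15190500 = 186738000
Sum of weights = 1154 + 979 + 1065 + 688 + 369 + 787 + 1173 + 242 + 653 + 1087 + 533 = 8730
Weighted mean = 186738000 / 8730 = 21390.378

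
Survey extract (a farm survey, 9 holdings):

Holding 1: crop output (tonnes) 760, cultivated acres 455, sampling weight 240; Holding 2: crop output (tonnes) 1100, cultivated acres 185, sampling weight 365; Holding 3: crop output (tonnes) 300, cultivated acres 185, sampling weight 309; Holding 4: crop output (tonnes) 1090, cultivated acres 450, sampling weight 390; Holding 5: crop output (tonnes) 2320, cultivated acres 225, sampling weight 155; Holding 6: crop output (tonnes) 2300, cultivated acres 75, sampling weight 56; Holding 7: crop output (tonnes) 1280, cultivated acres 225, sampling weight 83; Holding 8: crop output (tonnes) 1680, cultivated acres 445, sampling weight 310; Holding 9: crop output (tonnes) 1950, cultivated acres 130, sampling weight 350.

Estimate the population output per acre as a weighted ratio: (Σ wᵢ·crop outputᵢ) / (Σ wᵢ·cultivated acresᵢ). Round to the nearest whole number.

Σ wᵢ·y = 2899640
Σ wᵢ·x = 455×240 + 185×365 + 185×309 + 450×390 + 225×155 + 75×56 + 225×83 + 445×310 + 130×350
  = 109200 + 67525 + 57165 + 175500 + 34875 + 4200 + 18675 + 137950 + 45500 = 650590
Ratio = 2899640 / 650590 = 4.4569391

4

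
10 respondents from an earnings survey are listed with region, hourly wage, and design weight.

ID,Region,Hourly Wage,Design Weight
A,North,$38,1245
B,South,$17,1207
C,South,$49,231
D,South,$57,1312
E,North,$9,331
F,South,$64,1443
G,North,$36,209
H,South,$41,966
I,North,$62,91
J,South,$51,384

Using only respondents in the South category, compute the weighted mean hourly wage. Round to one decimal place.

South rows: B, C, D, F, H, J
Weighted sum = 17×1207 + 49×231 + 57×1312 + 64×1443 + 41×966 + 51×384
  = 258164
Sum of weights = 1207 + 231 + 1312 + 1443 + 966 + 384 = 5543
Weighted mean = 258164 / 5543 = 46.574779

46.6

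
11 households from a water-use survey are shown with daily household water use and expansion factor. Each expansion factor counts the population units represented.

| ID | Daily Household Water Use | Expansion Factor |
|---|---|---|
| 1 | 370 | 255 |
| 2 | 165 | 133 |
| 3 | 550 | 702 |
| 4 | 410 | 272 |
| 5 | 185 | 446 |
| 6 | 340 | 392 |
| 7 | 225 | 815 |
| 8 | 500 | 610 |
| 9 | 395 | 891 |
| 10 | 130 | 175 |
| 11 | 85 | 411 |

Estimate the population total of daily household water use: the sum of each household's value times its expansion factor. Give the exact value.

Weighted total = 370×255 + 165×133 + 550×702 + 410×272 + 185×446 + 340×392 + 225×815 + 500×610 + 395×891 + 130×175 + 85×411
  = 1727710

1727710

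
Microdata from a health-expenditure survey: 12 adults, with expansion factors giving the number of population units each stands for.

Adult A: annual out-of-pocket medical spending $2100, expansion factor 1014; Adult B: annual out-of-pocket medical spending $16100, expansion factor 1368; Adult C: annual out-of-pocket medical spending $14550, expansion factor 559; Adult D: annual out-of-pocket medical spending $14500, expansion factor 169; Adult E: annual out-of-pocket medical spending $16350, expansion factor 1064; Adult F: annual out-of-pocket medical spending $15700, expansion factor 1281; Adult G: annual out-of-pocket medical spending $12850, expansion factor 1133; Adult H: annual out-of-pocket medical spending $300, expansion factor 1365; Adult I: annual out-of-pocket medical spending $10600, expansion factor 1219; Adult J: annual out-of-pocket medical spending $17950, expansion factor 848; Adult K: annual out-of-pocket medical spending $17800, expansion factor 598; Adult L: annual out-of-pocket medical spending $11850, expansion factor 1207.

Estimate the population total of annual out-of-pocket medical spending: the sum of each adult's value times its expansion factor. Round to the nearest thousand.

Weighted total = 2100×1014 + 16100×1368 + 14550×559 + 14500×169 + 16350×1064 + 15700×1281 + 12850×1133 + 300×1365 + 10600×1219 + 17950×848 + 17800×598 + 11850×1207
  = 2129400 + 22024800 + 8133450 + 2450500 + 17396400 + 20111700 + 14559050 + 409500 + 12921400 + 15221600 + 10644400 + 14302950 = 140305150

140305000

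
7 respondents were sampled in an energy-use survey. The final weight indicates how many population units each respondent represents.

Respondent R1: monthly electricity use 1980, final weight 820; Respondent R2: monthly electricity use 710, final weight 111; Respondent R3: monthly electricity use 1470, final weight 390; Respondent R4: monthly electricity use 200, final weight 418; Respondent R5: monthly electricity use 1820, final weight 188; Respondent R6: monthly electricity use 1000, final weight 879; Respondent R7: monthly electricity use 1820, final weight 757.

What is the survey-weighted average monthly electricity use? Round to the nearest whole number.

1392

Weighted sum = 1980×820 + 710×111 + 1470×390 + 200×418 + 1820×188 + 1000×879 + 1820×757
  = 1623600 + 78810 + 573300 + 83600 + 342160 + 879000 + 1377740 = 4958210
Sum of weights = 3563
Weighted mean = 4958210 / 3563 = 1391.5829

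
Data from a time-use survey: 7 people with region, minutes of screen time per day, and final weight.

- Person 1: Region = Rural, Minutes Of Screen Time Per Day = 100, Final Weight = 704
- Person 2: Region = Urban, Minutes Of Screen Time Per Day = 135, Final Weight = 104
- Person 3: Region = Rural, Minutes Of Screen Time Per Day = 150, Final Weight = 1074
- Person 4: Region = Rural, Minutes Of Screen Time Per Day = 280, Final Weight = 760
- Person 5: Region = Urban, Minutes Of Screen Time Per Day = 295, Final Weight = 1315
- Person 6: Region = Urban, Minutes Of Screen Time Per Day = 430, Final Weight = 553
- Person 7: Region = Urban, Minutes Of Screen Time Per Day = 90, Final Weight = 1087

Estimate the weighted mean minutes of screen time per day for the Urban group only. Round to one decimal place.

Urban rows: 2, 5, 6, 7
Weighted sum = 135×104 + 295×1315 + 430×553 + 90×1087
  = 737585
Sum of weights = 104 + 1315 + 553 + 1087 = 3059
Weighted mean = 737585 / 3059 = 241.11965

241.1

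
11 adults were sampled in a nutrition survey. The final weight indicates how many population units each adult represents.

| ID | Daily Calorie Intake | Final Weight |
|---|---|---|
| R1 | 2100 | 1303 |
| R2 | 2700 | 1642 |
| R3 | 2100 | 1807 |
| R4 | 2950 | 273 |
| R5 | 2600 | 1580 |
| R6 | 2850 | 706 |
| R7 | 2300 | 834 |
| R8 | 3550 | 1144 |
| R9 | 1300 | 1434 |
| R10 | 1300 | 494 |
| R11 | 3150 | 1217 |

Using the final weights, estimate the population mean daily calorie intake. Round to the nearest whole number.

Weighted sum = 2100×1303 + 2700×1642 + 2100×1807 + 2950×273 + 2600×1580 + 2850×706 + 2300×834 + 3550×1144 + 1300×1434 + 1300×494 + 3150×1217
  = 2736300 + 4433400 + 3794700 + 805350 + 4108000 + 2012100 + 1918200 + 4061200 + 1864200 + 642200 + 3833550 = 30209200
Sum of weights = 1303 + 1642 + 1807 + 273 + 1580 + 706 + 834 + 1144 + 1434 + 494 + 1217 = 12434
Weighted mean = 30209200 / 12434 = 2429.5641

2430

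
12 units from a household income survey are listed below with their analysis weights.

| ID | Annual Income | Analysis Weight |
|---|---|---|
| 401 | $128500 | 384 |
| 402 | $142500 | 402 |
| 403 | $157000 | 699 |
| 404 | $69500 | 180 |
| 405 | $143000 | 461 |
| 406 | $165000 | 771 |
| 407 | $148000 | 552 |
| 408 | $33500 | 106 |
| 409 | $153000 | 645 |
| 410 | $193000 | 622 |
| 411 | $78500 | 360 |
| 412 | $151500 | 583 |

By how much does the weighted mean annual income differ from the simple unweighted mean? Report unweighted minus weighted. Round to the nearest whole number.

Unweighted sum = 128500 + 142500 + 157000 + 69500 + 143000 + 165000 + 148000 + 33500 + 153000 + 193000 + 78500 + 151500 = 1563000
Unweighted mean = 1563000 / 12 = 130250
Weighted sum = 128500×384 + 142500×402 + 157000×699 + 69500×180 + 143000×461 + 165000×771 + 148000×552 + 33500×106 + 153000×645 + 193000×622 + 78500×360 + 151500×583
  = 842582500
Sum of weights = 384 + 402 + 699 + 180 + 461 + 771 + 552 + 106 + 645 + 622 + 360 + 583 = 5765
Weighted mean = 842582500 / 5765 = 146154.81
Difference (unweighted minus weighted) = -15904.814

-15905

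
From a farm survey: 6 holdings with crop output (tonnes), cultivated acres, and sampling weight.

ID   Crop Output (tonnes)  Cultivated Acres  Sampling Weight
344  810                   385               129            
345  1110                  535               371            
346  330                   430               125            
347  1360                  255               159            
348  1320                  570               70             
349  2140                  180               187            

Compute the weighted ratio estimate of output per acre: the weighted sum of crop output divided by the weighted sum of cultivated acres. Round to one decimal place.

3.0

Σ wᵢ·y = 810×129 + 1110×371 + 330×125 + 1360×159 + 1320×70 + 2140×187
  = 104490 + 411810 + 41250 + 216240 + 92400 + 400180 = 1266370
Σ wᵢ·x = 385×129 + 535×371 + 430×125 + 255×159 + 570×70 + 180×187
  = 416005
Ratio = 1266370 / 416005 = 3.0441221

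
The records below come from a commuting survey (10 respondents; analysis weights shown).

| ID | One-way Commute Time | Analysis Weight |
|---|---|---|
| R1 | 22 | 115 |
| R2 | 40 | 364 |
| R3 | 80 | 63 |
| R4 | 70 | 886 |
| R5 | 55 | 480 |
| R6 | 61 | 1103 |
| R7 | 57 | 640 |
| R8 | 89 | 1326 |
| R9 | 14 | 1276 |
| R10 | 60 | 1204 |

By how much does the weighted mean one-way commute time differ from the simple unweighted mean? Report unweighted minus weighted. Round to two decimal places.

-1.85

Unweighted sum = 22 + 40 + 80 + 70 + 55 + 61 + 57 + 89 + 14 + 60 = 548
Unweighted mean = 548 / 10 = 54.8
Weighted sum = 22×115 + 40×364 + 80×63 + 70×886 + 55×480 + 61×1103 + 57×640 + 89×1326 + 14×1276 + 60×1204
  = 2530 + 14560 + 5040 + 62020 + 26400 + 67283 + 36480 + 118014 + 17864 + 72240 = 422431
Sum of weights = 115 + 364 + 63 + 886 + 480 + 1103 + 640 + 1326 + 1276 + 1204 = 7457
Weighted mean = 422431 / 7457 = 56.64892
Difference (unweighted minus weighted) = -1.8489205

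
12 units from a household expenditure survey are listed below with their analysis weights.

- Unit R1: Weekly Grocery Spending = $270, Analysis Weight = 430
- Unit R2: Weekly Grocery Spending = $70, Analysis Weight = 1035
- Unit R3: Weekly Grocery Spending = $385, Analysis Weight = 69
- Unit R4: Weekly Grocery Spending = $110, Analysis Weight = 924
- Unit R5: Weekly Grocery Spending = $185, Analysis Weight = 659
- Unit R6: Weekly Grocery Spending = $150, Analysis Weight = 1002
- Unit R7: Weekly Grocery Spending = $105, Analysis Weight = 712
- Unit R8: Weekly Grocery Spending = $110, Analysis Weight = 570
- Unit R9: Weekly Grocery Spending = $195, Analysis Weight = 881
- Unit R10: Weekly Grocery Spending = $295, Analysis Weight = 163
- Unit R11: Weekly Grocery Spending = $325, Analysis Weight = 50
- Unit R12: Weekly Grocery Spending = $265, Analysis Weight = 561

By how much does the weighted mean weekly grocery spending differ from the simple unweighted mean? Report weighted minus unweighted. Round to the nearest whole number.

Unweighted sum = 270 + 70 + 385 + 110 + 185 + 150 + 105 + 110 + 195 + 295 + 325 + 265 = 2465
Unweighted mean = 2465 / 12 = 205.41667
Weighted sum = 270×430 + 70×1035 + 385×69 + 110×924 + 185×659 + 150×1002 + 105×712 + 110×570 + 195×881 + 295×163 + 325×50 + 265×561
  = 116100 + 72450 + 26565 + 101640 + 121915 + 150300 + 74760 + 62700 + 171795 + 48085 + 16250 + 148665 = 1111225
Sum of weights = 430 + 1035 + 69 + 924 + 659 + 1002 + 712 + 570 + 881 + 163 + 50 + 561 = 7056
Weighted mean = 1111225 / 7056 = 157.48654
Difference (weighted minus unweighted) = -47.93013

-48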